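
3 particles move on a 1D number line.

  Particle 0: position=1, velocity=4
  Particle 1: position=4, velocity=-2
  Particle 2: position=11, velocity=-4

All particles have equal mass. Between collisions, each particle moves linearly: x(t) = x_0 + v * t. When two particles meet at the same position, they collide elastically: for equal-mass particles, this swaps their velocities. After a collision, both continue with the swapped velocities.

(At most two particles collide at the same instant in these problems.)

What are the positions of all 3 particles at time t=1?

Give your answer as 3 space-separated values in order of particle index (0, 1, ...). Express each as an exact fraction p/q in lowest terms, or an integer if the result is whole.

Answer: 2 5 7

Derivation:
Collision at t=1/2: particles 0 and 1 swap velocities; positions: p0=3 p1=3 p2=9; velocities now: v0=-2 v1=4 v2=-4
Advance to t=1 (no further collisions before then); velocities: v0=-2 v1=4 v2=-4; positions = 2 5 7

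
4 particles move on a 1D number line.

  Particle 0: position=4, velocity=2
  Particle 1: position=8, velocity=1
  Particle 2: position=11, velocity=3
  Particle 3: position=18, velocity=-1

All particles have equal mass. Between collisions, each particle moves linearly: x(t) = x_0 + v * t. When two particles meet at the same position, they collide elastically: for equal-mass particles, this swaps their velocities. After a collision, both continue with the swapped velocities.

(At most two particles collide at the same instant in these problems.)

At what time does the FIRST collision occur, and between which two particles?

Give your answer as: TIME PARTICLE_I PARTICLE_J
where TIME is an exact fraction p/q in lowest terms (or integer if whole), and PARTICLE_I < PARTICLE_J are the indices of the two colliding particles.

Answer: 7/4 2 3

Derivation:
Pair (0,1): pos 4,8 vel 2,1 -> gap=4, closing at 1/unit, collide at t=4
Pair (1,2): pos 8,11 vel 1,3 -> not approaching (rel speed -2 <= 0)
Pair (2,3): pos 11,18 vel 3,-1 -> gap=7, closing at 4/unit, collide at t=7/4
Earliest collision: t=7/4 between 2 and 3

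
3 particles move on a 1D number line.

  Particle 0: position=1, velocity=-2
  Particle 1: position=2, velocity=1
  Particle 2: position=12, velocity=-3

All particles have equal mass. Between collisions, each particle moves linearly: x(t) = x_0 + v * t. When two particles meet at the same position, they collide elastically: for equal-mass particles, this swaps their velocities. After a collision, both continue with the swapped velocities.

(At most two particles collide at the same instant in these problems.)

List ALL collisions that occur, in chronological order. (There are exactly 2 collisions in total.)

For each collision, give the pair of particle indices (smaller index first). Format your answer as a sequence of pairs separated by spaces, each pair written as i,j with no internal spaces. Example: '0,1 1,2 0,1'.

Collision at t=5/2: particles 1 and 2 swap velocities; positions: p0=-4 p1=9/2 p2=9/2; velocities now: v0=-2 v1=-3 v2=1
Collision at t=11: particles 0 and 1 swap velocities; positions: p0=-21 p1=-21 p2=13; velocities now: v0=-3 v1=-2 v2=1

Answer: 1,2 0,1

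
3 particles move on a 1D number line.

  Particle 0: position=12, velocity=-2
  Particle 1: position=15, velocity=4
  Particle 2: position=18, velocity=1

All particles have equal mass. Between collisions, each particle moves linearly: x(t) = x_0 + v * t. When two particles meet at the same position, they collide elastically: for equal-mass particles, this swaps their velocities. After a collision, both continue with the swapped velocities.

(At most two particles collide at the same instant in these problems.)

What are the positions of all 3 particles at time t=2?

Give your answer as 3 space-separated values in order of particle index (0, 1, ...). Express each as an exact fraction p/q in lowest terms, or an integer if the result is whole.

Collision at t=1: particles 1 and 2 swap velocities; positions: p0=10 p1=19 p2=19; velocities now: v0=-2 v1=1 v2=4
Advance to t=2 (no further collisions before then); velocities: v0=-2 v1=1 v2=4; positions = 8 20 23

Answer: 8 20 23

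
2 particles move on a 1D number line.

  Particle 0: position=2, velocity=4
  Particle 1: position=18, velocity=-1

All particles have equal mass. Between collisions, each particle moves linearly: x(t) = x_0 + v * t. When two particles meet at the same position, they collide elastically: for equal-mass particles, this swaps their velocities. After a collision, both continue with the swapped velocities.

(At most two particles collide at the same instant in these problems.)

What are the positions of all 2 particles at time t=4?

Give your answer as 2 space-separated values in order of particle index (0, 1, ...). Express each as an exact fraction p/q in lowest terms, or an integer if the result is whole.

Collision at t=16/5: particles 0 and 1 swap velocities; positions: p0=74/5 p1=74/5; velocities now: v0=-1 v1=4
Advance to t=4 (no further collisions before then); velocities: v0=-1 v1=4; positions = 14 18

Answer: 14 18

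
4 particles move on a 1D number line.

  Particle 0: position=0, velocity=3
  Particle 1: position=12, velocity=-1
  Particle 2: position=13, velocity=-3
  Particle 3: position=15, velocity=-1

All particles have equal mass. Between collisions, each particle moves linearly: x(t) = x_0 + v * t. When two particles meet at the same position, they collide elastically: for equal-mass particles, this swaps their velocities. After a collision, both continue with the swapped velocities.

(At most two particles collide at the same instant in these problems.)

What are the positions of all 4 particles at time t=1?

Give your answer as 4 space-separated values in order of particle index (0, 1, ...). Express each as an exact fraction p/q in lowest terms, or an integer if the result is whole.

Collision at t=1/2: particles 1 and 2 swap velocities; positions: p0=3/2 p1=23/2 p2=23/2 p3=29/2; velocities now: v0=3 v1=-3 v2=-1 v3=-1
Advance to t=1 (no further collisions before then); velocities: v0=3 v1=-3 v2=-1 v3=-1; positions = 3 10 11 14

Answer: 3 10 11 14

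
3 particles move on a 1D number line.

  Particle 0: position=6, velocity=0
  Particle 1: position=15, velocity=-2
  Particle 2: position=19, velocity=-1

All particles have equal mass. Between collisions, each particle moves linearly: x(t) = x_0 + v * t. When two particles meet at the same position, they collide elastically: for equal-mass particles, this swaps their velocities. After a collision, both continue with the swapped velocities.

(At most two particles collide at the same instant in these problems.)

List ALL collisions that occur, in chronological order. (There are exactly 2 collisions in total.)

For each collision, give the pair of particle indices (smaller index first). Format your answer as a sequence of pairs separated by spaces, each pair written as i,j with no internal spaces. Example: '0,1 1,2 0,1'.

Answer: 0,1 1,2

Derivation:
Collision at t=9/2: particles 0 and 1 swap velocities; positions: p0=6 p1=6 p2=29/2; velocities now: v0=-2 v1=0 v2=-1
Collision at t=13: particles 1 and 2 swap velocities; positions: p0=-11 p1=6 p2=6; velocities now: v0=-2 v1=-1 v2=0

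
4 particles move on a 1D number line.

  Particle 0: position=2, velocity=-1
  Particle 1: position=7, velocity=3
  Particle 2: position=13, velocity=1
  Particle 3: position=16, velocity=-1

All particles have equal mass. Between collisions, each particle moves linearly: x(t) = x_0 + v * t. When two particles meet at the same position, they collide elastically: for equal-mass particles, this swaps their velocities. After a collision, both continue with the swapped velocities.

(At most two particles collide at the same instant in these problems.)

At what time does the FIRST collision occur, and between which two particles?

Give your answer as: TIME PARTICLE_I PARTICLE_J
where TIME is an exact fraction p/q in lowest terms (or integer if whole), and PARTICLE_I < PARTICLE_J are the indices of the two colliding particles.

Pair (0,1): pos 2,7 vel -1,3 -> not approaching (rel speed -4 <= 0)
Pair (1,2): pos 7,13 vel 3,1 -> gap=6, closing at 2/unit, collide at t=3
Pair (2,3): pos 13,16 vel 1,-1 -> gap=3, closing at 2/unit, collide at t=3/2
Earliest collision: t=3/2 between 2 and 3

Answer: 3/2 2 3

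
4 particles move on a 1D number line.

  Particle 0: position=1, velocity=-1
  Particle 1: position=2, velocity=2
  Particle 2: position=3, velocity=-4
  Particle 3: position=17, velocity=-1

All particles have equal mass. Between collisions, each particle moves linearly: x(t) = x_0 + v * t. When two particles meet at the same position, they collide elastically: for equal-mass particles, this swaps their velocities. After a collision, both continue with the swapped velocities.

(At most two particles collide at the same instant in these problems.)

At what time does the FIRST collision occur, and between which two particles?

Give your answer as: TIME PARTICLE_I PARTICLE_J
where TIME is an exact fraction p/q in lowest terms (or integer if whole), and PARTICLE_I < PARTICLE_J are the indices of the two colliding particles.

Answer: 1/6 1 2

Derivation:
Pair (0,1): pos 1,2 vel -1,2 -> not approaching (rel speed -3 <= 0)
Pair (1,2): pos 2,3 vel 2,-4 -> gap=1, closing at 6/unit, collide at t=1/6
Pair (2,3): pos 3,17 vel -4,-1 -> not approaching (rel speed -3 <= 0)
Earliest collision: t=1/6 between 1 and 2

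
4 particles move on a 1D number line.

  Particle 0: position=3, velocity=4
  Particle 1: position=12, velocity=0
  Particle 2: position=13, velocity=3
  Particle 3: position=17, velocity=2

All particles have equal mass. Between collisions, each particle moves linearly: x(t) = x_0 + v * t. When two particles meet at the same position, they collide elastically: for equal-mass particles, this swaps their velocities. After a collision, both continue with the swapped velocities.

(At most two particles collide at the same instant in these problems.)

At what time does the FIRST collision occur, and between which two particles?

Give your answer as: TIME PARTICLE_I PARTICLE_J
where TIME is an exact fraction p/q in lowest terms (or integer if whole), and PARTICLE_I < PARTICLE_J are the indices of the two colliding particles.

Pair (0,1): pos 3,12 vel 4,0 -> gap=9, closing at 4/unit, collide at t=9/4
Pair (1,2): pos 12,13 vel 0,3 -> not approaching (rel speed -3 <= 0)
Pair (2,3): pos 13,17 vel 3,2 -> gap=4, closing at 1/unit, collide at t=4
Earliest collision: t=9/4 between 0 and 1

Answer: 9/4 0 1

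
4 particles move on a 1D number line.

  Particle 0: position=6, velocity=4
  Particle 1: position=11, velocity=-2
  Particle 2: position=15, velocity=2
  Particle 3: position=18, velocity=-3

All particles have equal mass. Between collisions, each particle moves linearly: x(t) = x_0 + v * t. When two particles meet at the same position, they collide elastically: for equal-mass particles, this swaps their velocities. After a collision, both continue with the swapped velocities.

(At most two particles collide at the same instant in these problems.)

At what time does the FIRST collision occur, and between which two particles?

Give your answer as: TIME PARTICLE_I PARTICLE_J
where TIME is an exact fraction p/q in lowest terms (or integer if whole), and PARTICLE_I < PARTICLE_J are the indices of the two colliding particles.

Answer: 3/5 2 3

Derivation:
Pair (0,1): pos 6,11 vel 4,-2 -> gap=5, closing at 6/unit, collide at t=5/6
Pair (1,2): pos 11,15 vel -2,2 -> not approaching (rel speed -4 <= 0)
Pair (2,3): pos 15,18 vel 2,-3 -> gap=3, closing at 5/unit, collide at t=3/5
Earliest collision: t=3/5 between 2 and 3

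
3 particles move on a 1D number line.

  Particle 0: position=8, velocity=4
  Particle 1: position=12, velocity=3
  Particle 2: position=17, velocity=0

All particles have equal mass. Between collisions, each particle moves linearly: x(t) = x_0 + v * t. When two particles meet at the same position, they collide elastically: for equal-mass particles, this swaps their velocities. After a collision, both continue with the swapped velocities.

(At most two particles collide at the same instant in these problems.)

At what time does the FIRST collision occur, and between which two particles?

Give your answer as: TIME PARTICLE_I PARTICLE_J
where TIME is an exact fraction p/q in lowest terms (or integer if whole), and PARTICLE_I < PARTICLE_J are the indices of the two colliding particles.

Pair (0,1): pos 8,12 vel 4,3 -> gap=4, closing at 1/unit, collide at t=4
Pair (1,2): pos 12,17 vel 3,0 -> gap=5, closing at 3/unit, collide at t=5/3
Earliest collision: t=5/3 between 1 and 2

Answer: 5/3 1 2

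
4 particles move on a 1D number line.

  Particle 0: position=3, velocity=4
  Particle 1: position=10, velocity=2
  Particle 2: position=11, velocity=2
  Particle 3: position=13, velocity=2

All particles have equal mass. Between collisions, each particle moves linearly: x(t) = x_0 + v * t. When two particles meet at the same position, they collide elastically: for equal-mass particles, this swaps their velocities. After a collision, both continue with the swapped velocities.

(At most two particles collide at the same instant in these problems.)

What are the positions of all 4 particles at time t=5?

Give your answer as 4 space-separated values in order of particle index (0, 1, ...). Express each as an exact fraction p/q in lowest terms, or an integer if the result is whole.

Collision at t=7/2: particles 0 and 1 swap velocities; positions: p0=17 p1=17 p2=18 p3=20; velocities now: v0=2 v1=4 v2=2 v3=2
Collision at t=4: particles 1 and 2 swap velocities; positions: p0=18 p1=19 p2=19 p3=21; velocities now: v0=2 v1=2 v2=4 v3=2
Collision at t=5: particles 2 and 3 swap velocities; positions: p0=20 p1=21 p2=23 p3=23; velocities now: v0=2 v1=2 v2=2 v3=4
Advance to t=5 (no further collisions before then); velocities: v0=2 v1=2 v2=2 v3=4; positions = 20 21 23 23

Answer: 20 21 23 23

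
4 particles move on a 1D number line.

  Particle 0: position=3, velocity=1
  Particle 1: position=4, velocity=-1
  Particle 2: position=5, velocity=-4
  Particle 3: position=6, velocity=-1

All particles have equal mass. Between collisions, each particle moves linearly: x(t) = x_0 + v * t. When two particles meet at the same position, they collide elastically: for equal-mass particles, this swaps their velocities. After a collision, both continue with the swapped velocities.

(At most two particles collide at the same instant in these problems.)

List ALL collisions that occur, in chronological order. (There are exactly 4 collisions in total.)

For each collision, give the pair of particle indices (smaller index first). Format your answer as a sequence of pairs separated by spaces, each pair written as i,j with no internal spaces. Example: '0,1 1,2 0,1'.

Answer: 1,2 0,1 1,2 2,3

Derivation:
Collision at t=1/3: particles 1 and 2 swap velocities; positions: p0=10/3 p1=11/3 p2=11/3 p3=17/3; velocities now: v0=1 v1=-4 v2=-1 v3=-1
Collision at t=2/5: particles 0 and 1 swap velocities; positions: p0=17/5 p1=17/5 p2=18/5 p3=28/5; velocities now: v0=-4 v1=1 v2=-1 v3=-1
Collision at t=1/2: particles 1 and 2 swap velocities; positions: p0=3 p1=7/2 p2=7/2 p3=11/2; velocities now: v0=-4 v1=-1 v2=1 v3=-1
Collision at t=3/2: particles 2 and 3 swap velocities; positions: p0=-1 p1=5/2 p2=9/2 p3=9/2; velocities now: v0=-4 v1=-1 v2=-1 v3=1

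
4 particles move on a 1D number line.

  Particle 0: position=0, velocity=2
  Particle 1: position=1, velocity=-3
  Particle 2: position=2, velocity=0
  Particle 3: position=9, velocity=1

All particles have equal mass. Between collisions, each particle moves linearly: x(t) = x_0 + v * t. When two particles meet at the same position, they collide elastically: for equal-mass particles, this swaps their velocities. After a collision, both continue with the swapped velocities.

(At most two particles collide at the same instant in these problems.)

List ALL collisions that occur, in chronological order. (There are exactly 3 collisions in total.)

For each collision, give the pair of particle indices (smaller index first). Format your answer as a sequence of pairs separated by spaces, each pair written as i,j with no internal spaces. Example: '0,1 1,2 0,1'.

Answer: 0,1 1,2 2,3

Derivation:
Collision at t=1/5: particles 0 and 1 swap velocities; positions: p0=2/5 p1=2/5 p2=2 p3=46/5; velocities now: v0=-3 v1=2 v2=0 v3=1
Collision at t=1: particles 1 and 2 swap velocities; positions: p0=-2 p1=2 p2=2 p3=10; velocities now: v0=-3 v1=0 v2=2 v3=1
Collision at t=9: particles 2 and 3 swap velocities; positions: p0=-26 p1=2 p2=18 p3=18; velocities now: v0=-3 v1=0 v2=1 v3=2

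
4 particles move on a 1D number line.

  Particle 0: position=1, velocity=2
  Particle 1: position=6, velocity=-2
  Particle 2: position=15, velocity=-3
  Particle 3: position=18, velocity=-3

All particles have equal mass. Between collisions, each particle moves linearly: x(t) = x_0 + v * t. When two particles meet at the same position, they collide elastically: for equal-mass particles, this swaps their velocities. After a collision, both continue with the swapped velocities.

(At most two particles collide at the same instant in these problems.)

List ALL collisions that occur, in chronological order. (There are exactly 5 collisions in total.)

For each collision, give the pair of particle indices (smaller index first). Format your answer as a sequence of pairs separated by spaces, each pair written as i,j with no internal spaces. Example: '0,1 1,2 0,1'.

Collision at t=5/4: particles 0 and 1 swap velocities; positions: p0=7/2 p1=7/2 p2=45/4 p3=57/4; velocities now: v0=-2 v1=2 v2=-3 v3=-3
Collision at t=14/5: particles 1 and 2 swap velocities; positions: p0=2/5 p1=33/5 p2=33/5 p3=48/5; velocities now: v0=-2 v1=-3 v2=2 v3=-3
Collision at t=17/5: particles 2 and 3 swap velocities; positions: p0=-4/5 p1=24/5 p2=39/5 p3=39/5; velocities now: v0=-2 v1=-3 v2=-3 v3=2
Collision at t=9: particles 0 and 1 swap velocities; positions: p0=-12 p1=-12 p2=-9 p3=19; velocities now: v0=-3 v1=-2 v2=-3 v3=2
Collision at t=12: particles 1 and 2 swap velocities; positions: p0=-21 p1=-18 p2=-18 p3=25; velocities now: v0=-3 v1=-3 v2=-2 v3=2

Answer: 0,1 1,2 2,3 0,1 1,2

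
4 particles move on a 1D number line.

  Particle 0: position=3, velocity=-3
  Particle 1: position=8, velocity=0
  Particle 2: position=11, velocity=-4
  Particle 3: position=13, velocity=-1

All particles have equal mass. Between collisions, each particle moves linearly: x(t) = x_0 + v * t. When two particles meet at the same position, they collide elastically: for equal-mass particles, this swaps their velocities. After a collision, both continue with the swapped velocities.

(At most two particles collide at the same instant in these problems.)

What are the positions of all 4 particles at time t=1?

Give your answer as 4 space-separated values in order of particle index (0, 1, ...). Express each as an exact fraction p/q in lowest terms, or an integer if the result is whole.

Answer: 0 7 8 12

Derivation:
Collision at t=3/4: particles 1 and 2 swap velocities; positions: p0=3/4 p1=8 p2=8 p3=49/4; velocities now: v0=-3 v1=-4 v2=0 v3=-1
Advance to t=1 (no further collisions before then); velocities: v0=-3 v1=-4 v2=0 v3=-1; positions = 0 7 8 12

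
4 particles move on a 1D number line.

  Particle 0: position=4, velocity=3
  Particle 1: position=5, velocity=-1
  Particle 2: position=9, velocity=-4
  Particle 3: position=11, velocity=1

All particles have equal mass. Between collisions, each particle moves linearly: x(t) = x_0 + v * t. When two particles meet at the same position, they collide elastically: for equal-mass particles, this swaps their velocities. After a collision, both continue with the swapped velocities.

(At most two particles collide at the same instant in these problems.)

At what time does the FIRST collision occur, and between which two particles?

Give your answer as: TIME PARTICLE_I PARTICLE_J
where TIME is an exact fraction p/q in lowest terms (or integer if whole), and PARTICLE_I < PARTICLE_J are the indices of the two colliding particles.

Answer: 1/4 0 1

Derivation:
Pair (0,1): pos 4,5 vel 3,-1 -> gap=1, closing at 4/unit, collide at t=1/4
Pair (1,2): pos 5,9 vel -1,-4 -> gap=4, closing at 3/unit, collide at t=4/3
Pair (2,3): pos 9,11 vel -4,1 -> not approaching (rel speed -5 <= 0)
Earliest collision: t=1/4 between 0 and 1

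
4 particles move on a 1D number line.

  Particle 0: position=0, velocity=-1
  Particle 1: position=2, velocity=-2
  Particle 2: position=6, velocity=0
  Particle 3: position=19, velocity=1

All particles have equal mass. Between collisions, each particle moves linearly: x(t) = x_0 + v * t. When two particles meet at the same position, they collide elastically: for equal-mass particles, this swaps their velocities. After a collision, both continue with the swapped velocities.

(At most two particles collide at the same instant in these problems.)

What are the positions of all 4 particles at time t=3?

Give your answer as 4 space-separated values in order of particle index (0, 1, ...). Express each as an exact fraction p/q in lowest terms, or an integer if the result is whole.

Collision at t=2: particles 0 and 1 swap velocities; positions: p0=-2 p1=-2 p2=6 p3=21; velocities now: v0=-2 v1=-1 v2=0 v3=1
Advance to t=3 (no further collisions before then); velocities: v0=-2 v1=-1 v2=0 v3=1; positions = -4 -3 6 22

Answer: -4 -3 6 22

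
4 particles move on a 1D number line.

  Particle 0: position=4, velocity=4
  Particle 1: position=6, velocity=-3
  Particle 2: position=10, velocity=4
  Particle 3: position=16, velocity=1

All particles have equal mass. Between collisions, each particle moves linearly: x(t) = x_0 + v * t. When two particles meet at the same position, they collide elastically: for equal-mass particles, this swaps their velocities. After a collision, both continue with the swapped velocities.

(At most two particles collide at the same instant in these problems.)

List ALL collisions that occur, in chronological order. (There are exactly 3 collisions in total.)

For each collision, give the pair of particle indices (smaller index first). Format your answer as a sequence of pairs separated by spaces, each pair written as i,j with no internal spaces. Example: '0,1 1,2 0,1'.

Answer: 0,1 2,3 1,2

Derivation:
Collision at t=2/7: particles 0 and 1 swap velocities; positions: p0=36/7 p1=36/7 p2=78/7 p3=114/7; velocities now: v0=-3 v1=4 v2=4 v3=1
Collision at t=2: particles 2 and 3 swap velocities; positions: p0=0 p1=12 p2=18 p3=18; velocities now: v0=-3 v1=4 v2=1 v3=4
Collision at t=4: particles 1 and 2 swap velocities; positions: p0=-6 p1=20 p2=20 p3=26; velocities now: v0=-3 v1=1 v2=4 v3=4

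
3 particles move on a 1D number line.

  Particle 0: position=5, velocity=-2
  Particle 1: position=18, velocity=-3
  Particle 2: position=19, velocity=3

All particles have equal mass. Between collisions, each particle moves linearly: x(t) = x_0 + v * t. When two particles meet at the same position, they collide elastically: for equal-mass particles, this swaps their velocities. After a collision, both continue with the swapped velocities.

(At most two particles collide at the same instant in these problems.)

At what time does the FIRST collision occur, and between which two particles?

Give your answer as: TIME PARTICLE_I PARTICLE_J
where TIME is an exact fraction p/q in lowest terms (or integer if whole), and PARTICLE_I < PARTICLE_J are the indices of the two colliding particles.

Answer: 13 0 1

Derivation:
Pair (0,1): pos 5,18 vel -2,-3 -> gap=13, closing at 1/unit, collide at t=13
Pair (1,2): pos 18,19 vel -3,3 -> not approaching (rel speed -6 <= 0)
Earliest collision: t=13 between 0 and 1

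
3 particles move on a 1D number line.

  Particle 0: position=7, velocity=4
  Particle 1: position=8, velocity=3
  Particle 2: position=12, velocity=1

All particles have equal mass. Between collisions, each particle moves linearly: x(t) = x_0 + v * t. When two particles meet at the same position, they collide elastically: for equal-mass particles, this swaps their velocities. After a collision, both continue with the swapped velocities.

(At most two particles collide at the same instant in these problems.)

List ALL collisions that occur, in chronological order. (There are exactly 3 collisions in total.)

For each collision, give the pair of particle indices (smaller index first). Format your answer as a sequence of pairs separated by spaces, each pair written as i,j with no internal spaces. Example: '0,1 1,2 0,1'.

Collision at t=1: particles 0 and 1 swap velocities; positions: p0=11 p1=11 p2=13; velocities now: v0=3 v1=4 v2=1
Collision at t=5/3: particles 1 and 2 swap velocities; positions: p0=13 p1=41/3 p2=41/3; velocities now: v0=3 v1=1 v2=4
Collision at t=2: particles 0 and 1 swap velocities; positions: p0=14 p1=14 p2=15; velocities now: v0=1 v1=3 v2=4

Answer: 0,1 1,2 0,1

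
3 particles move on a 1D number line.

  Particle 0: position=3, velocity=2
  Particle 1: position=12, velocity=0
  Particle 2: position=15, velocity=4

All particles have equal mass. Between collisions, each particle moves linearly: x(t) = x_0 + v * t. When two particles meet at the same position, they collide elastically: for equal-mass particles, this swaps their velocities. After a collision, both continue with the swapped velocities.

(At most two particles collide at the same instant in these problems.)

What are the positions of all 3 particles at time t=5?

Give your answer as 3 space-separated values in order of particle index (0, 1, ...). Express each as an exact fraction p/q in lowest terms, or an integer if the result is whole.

Answer: 12 13 35

Derivation:
Collision at t=9/2: particles 0 and 1 swap velocities; positions: p0=12 p1=12 p2=33; velocities now: v0=0 v1=2 v2=4
Advance to t=5 (no further collisions before then); velocities: v0=0 v1=2 v2=4; positions = 12 13 35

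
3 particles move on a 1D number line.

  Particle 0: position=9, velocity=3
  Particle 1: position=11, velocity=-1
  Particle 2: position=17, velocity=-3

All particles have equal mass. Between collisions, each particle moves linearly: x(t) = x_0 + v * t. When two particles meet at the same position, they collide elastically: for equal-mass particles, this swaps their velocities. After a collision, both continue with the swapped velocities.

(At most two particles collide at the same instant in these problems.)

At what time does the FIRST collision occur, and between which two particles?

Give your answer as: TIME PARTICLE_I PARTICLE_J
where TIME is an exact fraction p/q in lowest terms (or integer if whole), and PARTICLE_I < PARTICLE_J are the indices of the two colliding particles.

Answer: 1/2 0 1

Derivation:
Pair (0,1): pos 9,11 vel 3,-1 -> gap=2, closing at 4/unit, collide at t=1/2
Pair (1,2): pos 11,17 vel -1,-3 -> gap=6, closing at 2/unit, collide at t=3
Earliest collision: t=1/2 between 0 and 1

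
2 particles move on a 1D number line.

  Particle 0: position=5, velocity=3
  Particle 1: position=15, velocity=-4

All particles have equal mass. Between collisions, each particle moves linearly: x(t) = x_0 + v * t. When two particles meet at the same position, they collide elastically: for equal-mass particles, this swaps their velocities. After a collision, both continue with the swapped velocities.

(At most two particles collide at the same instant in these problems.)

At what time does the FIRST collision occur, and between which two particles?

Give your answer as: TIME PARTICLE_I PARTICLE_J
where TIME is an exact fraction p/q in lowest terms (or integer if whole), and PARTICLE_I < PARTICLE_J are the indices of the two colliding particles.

Pair (0,1): pos 5,15 vel 3,-4 -> gap=10, closing at 7/unit, collide at t=10/7
Earliest collision: t=10/7 between 0 and 1

Answer: 10/7 0 1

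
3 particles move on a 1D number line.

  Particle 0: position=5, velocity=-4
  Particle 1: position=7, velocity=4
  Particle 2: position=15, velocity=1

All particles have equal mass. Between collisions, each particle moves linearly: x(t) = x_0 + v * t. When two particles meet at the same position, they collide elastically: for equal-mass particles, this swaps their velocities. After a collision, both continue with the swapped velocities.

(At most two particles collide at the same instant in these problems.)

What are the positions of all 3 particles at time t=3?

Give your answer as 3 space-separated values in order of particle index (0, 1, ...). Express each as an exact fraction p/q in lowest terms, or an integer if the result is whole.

Collision at t=8/3: particles 1 and 2 swap velocities; positions: p0=-17/3 p1=53/3 p2=53/3; velocities now: v0=-4 v1=1 v2=4
Advance to t=3 (no further collisions before then); velocities: v0=-4 v1=1 v2=4; positions = -7 18 19

Answer: -7 18 19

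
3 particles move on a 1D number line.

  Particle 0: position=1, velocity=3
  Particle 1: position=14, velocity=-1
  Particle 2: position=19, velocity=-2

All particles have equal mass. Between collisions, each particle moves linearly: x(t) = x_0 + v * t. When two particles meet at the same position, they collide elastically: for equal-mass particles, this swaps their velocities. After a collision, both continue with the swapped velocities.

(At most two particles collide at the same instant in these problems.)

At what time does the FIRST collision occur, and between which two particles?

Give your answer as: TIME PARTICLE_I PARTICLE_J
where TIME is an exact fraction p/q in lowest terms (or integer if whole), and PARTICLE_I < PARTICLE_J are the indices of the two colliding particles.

Answer: 13/4 0 1

Derivation:
Pair (0,1): pos 1,14 vel 3,-1 -> gap=13, closing at 4/unit, collide at t=13/4
Pair (1,2): pos 14,19 vel -1,-2 -> gap=5, closing at 1/unit, collide at t=5
Earliest collision: t=13/4 between 0 and 1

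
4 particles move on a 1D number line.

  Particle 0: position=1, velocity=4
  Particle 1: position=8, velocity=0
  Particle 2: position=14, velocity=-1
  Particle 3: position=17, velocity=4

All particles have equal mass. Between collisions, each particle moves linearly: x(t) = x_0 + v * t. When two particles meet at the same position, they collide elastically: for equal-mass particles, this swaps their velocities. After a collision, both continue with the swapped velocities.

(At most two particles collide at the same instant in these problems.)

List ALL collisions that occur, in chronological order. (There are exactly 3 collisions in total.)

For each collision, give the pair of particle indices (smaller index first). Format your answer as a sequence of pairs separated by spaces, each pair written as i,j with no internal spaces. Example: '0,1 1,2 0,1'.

Collision at t=7/4: particles 0 and 1 swap velocities; positions: p0=8 p1=8 p2=49/4 p3=24; velocities now: v0=0 v1=4 v2=-1 v3=4
Collision at t=13/5: particles 1 and 2 swap velocities; positions: p0=8 p1=57/5 p2=57/5 p3=137/5; velocities now: v0=0 v1=-1 v2=4 v3=4
Collision at t=6: particles 0 and 1 swap velocities; positions: p0=8 p1=8 p2=25 p3=41; velocities now: v0=-1 v1=0 v2=4 v3=4

Answer: 0,1 1,2 0,1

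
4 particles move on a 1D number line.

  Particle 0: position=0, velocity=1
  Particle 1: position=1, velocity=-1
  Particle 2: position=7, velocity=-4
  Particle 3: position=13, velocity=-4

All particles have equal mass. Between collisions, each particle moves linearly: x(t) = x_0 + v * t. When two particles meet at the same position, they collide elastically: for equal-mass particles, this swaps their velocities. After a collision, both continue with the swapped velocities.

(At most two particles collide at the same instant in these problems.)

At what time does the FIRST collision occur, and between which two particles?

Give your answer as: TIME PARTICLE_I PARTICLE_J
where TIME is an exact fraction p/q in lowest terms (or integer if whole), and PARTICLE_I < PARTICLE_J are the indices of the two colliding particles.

Pair (0,1): pos 0,1 vel 1,-1 -> gap=1, closing at 2/unit, collide at t=1/2
Pair (1,2): pos 1,7 vel -1,-4 -> gap=6, closing at 3/unit, collide at t=2
Pair (2,3): pos 7,13 vel -4,-4 -> not approaching (rel speed 0 <= 0)
Earliest collision: t=1/2 between 0 and 1

Answer: 1/2 0 1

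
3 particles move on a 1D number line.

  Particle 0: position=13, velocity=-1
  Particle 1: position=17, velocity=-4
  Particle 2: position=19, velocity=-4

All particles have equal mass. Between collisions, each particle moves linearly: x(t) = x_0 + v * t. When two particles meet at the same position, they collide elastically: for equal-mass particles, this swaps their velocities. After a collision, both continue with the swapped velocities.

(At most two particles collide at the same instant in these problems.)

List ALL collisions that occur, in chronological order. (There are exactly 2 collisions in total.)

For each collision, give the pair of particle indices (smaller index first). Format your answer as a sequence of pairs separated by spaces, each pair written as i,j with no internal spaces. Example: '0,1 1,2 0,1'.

Collision at t=4/3: particles 0 and 1 swap velocities; positions: p0=35/3 p1=35/3 p2=41/3; velocities now: v0=-4 v1=-1 v2=-4
Collision at t=2: particles 1 and 2 swap velocities; positions: p0=9 p1=11 p2=11; velocities now: v0=-4 v1=-4 v2=-1

Answer: 0,1 1,2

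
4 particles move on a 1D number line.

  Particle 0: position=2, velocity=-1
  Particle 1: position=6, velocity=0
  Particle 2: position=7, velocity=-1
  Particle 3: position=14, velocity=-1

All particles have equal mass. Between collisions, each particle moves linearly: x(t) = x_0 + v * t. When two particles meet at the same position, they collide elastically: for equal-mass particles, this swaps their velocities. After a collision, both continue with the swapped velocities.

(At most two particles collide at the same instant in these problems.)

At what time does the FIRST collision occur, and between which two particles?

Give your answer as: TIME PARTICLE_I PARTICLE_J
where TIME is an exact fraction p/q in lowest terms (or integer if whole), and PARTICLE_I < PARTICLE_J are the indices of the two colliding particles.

Answer: 1 1 2

Derivation:
Pair (0,1): pos 2,6 vel -1,0 -> not approaching (rel speed -1 <= 0)
Pair (1,2): pos 6,7 vel 0,-1 -> gap=1, closing at 1/unit, collide at t=1
Pair (2,3): pos 7,14 vel -1,-1 -> not approaching (rel speed 0 <= 0)
Earliest collision: t=1 between 1 and 2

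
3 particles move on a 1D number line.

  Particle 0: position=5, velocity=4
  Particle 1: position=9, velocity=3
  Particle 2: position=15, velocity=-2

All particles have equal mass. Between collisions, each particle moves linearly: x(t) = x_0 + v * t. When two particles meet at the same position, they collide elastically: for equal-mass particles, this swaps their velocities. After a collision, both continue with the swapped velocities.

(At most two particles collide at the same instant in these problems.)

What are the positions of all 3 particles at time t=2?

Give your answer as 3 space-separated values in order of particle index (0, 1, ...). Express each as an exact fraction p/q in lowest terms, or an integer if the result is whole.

Collision at t=6/5: particles 1 and 2 swap velocities; positions: p0=49/5 p1=63/5 p2=63/5; velocities now: v0=4 v1=-2 v2=3
Collision at t=5/3: particles 0 and 1 swap velocities; positions: p0=35/3 p1=35/3 p2=14; velocities now: v0=-2 v1=4 v2=3
Advance to t=2 (no further collisions before then); velocities: v0=-2 v1=4 v2=3; positions = 11 13 15

Answer: 11 13 15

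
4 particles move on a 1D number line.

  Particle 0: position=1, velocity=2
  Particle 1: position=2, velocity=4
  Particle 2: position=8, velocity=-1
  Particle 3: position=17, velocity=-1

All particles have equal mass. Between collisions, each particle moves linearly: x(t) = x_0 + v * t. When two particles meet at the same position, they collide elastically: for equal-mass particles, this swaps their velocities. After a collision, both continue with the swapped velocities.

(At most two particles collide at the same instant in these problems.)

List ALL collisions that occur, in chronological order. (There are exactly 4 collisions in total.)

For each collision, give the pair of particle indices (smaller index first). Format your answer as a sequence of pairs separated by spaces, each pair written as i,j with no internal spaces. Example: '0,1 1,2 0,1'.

Answer: 1,2 0,1 2,3 1,2

Derivation:
Collision at t=6/5: particles 1 and 2 swap velocities; positions: p0=17/5 p1=34/5 p2=34/5 p3=79/5; velocities now: v0=2 v1=-1 v2=4 v3=-1
Collision at t=7/3: particles 0 and 1 swap velocities; positions: p0=17/3 p1=17/3 p2=34/3 p3=44/3; velocities now: v0=-1 v1=2 v2=4 v3=-1
Collision at t=3: particles 2 and 3 swap velocities; positions: p0=5 p1=7 p2=14 p3=14; velocities now: v0=-1 v1=2 v2=-1 v3=4
Collision at t=16/3: particles 1 and 2 swap velocities; positions: p0=8/3 p1=35/3 p2=35/3 p3=70/3; velocities now: v0=-1 v1=-1 v2=2 v3=4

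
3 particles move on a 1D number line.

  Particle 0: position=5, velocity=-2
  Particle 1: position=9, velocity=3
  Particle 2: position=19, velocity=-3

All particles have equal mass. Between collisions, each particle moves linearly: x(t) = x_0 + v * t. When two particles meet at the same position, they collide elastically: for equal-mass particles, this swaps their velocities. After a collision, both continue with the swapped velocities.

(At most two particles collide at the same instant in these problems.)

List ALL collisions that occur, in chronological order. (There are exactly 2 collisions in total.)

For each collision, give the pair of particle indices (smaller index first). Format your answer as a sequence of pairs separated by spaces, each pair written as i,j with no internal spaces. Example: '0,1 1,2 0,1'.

Collision at t=5/3: particles 1 and 2 swap velocities; positions: p0=5/3 p1=14 p2=14; velocities now: v0=-2 v1=-3 v2=3
Collision at t=14: particles 0 and 1 swap velocities; positions: p0=-23 p1=-23 p2=51; velocities now: v0=-3 v1=-2 v2=3

Answer: 1,2 0,1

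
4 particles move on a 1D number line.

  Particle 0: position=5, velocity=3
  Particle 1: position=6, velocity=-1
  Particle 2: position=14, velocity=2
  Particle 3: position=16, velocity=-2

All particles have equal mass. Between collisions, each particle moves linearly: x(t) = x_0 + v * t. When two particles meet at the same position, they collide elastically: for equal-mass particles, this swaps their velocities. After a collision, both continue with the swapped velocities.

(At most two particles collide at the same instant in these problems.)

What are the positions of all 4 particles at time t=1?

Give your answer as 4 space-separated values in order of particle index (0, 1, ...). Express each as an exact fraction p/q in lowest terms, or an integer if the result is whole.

Answer: 5 8 14 16

Derivation:
Collision at t=1/4: particles 0 and 1 swap velocities; positions: p0=23/4 p1=23/4 p2=29/2 p3=31/2; velocities now: v0=-1 v1=3 v2=2 v3=-2
Collision at t=1/2: particles 2 and 3 swap velocities; positions: p0=11/2 p1=13/2 p2=15 p3=15; velocities now: v0=-1 v1=3 v2=-2 v3=2
Advance to t=1 (no further collisions before then); velocities: v0=-1 v1=3 v2=-2 v3=2; positions = 5 8 14 16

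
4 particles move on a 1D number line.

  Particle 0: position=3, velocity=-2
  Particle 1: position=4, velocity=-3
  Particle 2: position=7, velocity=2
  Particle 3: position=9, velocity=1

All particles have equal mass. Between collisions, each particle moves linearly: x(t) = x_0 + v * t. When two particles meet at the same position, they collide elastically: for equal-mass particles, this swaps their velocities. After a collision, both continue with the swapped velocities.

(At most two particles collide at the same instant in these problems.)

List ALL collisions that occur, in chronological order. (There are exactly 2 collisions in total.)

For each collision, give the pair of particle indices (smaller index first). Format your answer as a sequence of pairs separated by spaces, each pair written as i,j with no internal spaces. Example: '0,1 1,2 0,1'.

Answer: 0,1 2,3

Derivation:
Collision at t=1: particles 0 and 1 swap velocities; positions: p0=1 p1=1 p2=9 p3=10; velocities now: v0=-3 v1=-2 v2=2 v3=1
Collision at t=2: particles 2 and 3 swap velocities; positions: p0=-2 p1=-1 p2=11 p3=11; velocities now: v0=-3 v1=-2 v2=1 v3=2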